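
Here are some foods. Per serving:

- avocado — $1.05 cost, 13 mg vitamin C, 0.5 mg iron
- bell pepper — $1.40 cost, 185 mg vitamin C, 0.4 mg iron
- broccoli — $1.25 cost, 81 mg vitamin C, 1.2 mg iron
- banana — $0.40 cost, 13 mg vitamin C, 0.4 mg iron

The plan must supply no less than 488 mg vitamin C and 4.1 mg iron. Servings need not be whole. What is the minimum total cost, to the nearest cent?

$5.59

The cheapest plan sits at a corner of the feasible region — with two constraints it uses at most two foods.
avocado only: max(488/13, 4.1/0.5) = 37.54 servings → $39.42.
bell pepper only: max(488/185, 4.1/0.4) = 10.25 servings → $14.35.
broccoli only: max(488/81, 4.1/1.2) = 6.025 servings → $7.53.
banana only: max(488/13, 4.1/0.4) = 37.54 servings → $15.02.
avocado + bell pepper with both tight: 6.452 servings and 2.184 servings → $9.83.
avocado + broccoli: intersection lies outside the first quadrant.
avocado + banana with both targets exact would need a negative amount; discard.
bell pepper + broccoli with both tight: 1.337 servings and 2.971 servings → $5.59.
bell pepper + banana with both tight: 2.062 servings and 8.188 servings → $6.16.
broccoli + banana with both targets exact would need a negative amount; discard.
The minimum over all feasible corners is $5.59.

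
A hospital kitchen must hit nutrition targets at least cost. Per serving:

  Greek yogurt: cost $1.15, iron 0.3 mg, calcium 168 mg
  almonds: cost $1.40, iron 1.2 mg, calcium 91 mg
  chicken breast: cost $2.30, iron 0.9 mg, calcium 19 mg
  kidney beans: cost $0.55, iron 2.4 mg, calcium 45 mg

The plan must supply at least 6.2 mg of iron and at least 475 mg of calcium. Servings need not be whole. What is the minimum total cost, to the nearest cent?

This is a tiny linear program; its minimum lies at a vertex of the feasible set. List the vertices and price them.
Greek yogurt only: max(6.2/0.3, 475/168) = 20.67 servings → $23.77.
almonds only: max(6.2/1.2, 475/91) = 5.22 servings → $7.31.
chicken breast only: max(6.2/0.9, 475/19) = 25 servings → $57.50.
kidney beans only: max(6.2/2.4, 475/45) = 10.56 servings → $5.81.
Greek yogurt + almonds with both tight: 0.03328 servings and 5.158 servings → $7.26.
Greek yogurt + chicken breast with both tight: 2.129 servings and 6.179 servings → $16.66.
Greek yogurt + kidney beans with both tight: 2.209 servings and 2.307 servings → $3.81.
almonds + chicken breast: intersection lies outside the first quadrant.
almonds + kidney beans: the both-tight solution has a negative serving — not a feasible corner.
chicken breast + kidney beans: the both-tight solution has a negative serving — not a feasible corner.
The minimum over all feasible corners is $3.81.

$3.81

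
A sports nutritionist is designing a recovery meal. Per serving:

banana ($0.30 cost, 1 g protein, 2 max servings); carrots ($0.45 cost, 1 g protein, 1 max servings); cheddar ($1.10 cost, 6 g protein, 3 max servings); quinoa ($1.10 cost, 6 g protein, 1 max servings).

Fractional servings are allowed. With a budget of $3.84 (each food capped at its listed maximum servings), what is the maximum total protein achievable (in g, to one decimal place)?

Protein per dollar: cheddar 5.455, quinoa 5.455, banana 3.333, carrots 2.222.
Take 3 servings of cheddar: spends $3.30, +18.0 g protein (running total 18.0 g).
Take 0.4909 servings of quinoa: spends $0.54, +2.9 g protein (running total 20.9 g).
Filling greedily by protein-per-dollar is optimal for one linear limit, giving 20.9 g.

20.9 g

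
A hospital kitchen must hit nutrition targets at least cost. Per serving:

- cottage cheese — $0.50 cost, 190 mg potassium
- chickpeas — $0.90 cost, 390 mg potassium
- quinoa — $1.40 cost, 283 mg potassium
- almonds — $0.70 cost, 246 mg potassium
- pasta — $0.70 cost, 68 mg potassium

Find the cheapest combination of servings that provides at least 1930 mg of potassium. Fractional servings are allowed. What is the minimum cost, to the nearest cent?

$4.45

Cost per mg of potassium: chickpeas $0.0023, cottage cheese $0.0026, almonds $0.0028, quinoa $0.0049, pasta $0.0103.
With no serving limits, use only chickpeas: 1930 mg / 390 mg = 4.949 servings × $0.90 = $4.45.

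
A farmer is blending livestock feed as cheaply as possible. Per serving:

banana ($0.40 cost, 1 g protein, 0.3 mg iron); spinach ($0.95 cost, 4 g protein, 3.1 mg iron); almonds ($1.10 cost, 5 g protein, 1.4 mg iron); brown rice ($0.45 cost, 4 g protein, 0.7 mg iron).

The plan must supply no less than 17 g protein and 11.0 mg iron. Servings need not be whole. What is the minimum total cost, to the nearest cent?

Check every corner: each single food scaled to meet both minima, and each pair solved so both constraints bind.
banana only: max(17/1, 11.0/0.3) = 36.67 servings → $14.67.
spinach only: max(17/4, 11.0/3.1) = 4.25 servings → $4.04.
almonds only: max(17/5, 11.0/1.4) = 7.857 servings → $8.64.
brown rice only: max(17/4, 11.0/0.7) = 15.71 servings → $7.07.
banana + spinach with both tight: 4.579 servings and 3.105 servings → $4.78.
banana + almonds with both targets exact would need a negative amount; discard.
banana + brown rice with both targets exact would need a negative amount; discard.
spinach + almonds with both tight: 3.152 servings and 0.8788 servings → $3.96.
spinach + brown rice with both tight: 3.344 servings and 0.9062 servings → $3.58.
almonds + brown rice: the both-tight solution has a negative serving — not a feasible corner.
So the least-cost plan costs $3.58.

$3.58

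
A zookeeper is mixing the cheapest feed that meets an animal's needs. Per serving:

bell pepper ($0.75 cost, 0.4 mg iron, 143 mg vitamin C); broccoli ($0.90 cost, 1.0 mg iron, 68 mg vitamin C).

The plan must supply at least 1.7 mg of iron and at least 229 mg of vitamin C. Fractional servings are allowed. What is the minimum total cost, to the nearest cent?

bell pepper only: max(1.7/0.4, 229/143) = 4.25 servings → $3.19.
broccoli only: max(1.7/1.0, 229/68) = 3.368 servings → $3.03.
bell pepper + broccoli with both tight: 0.9793 servings and 1.308 servings → $1.91.
So the least-cost plan costs $1.91.

$1.91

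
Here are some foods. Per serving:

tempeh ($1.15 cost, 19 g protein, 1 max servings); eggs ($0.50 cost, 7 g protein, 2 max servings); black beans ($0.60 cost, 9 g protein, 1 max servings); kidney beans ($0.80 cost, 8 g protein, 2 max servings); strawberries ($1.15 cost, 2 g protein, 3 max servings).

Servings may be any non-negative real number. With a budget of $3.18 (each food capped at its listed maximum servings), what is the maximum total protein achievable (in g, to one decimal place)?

46.3 g

Protein per dollar: tempeh 16.52, black beans 15, eggs 14, kidney beans 10, strawberries 1.739.
Take 1 serving of tempeh: spends $1.15, +19.0 g protein (running total 19.0 g).
Take 1 serving of black beans: spends $0.60, +9.0 g protein (running total 28.0 g).
Take 2 servings of eggs: spends $1.00, +14.0 g protein (running total 42.0 g).
Take 0.5375 servings of kidney beans: spends $0.43, +4.3 g protein (running total 46.3 g).
Filling greedily by protein-per-dollar is optimal for one linear limit, giving 46.3 g.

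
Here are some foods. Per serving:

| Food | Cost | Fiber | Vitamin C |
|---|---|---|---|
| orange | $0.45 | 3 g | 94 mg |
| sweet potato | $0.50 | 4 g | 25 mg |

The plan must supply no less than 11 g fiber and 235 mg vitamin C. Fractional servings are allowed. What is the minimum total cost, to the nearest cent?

An LP optimum is at a vertex; with two nutrient constraints at most two foods are used. Check each candidate.
orange only: max(11/3, 235/94) = 3.667 servings → $1.65.
sweet potato only: max(11/4, 235/25) = 9.4 servings → $4.70.
orange + sweet potato with both tight: 2.209 servings and 1.093 servings → $1.54.
So the least-cost plan costs $1.54.

$1.54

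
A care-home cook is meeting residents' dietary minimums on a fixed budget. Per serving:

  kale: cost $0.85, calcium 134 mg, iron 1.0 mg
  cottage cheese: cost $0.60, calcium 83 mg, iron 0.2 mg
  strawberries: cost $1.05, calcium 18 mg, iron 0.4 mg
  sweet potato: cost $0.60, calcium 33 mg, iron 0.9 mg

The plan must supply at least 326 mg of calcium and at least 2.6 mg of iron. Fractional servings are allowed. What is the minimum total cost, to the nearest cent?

$2.17

The cheapest plan sits at a corner of the feasible region — with two constraints it uses at most two foods.
kale only: max(326/134, 2.6/1.0) = 2.6 servings → $2.21.
cottage cheese only: max(326/83, 2.6/0.2) = 13 servings → $7.80.
strawberries only: max(326/18, 2.6/0.4) = 18.11 servings → $19.02.
sweet potato only: max(326/33, 2.6/0.9) = 9.879 servings → $5.93.
kale + cottage cheese with both targets exact would need a negative amount; discard.
kale + strawberries with both tight: 2.348 servings and 0.6292 servings → $2.66.
kale + sweet potato with both tight: 2.37 servings and 0.2557 servings → $2.17.
cottage cheese + strawberries with both tight: 2.824 servings and 5.088 servings → $7.04.
cottage cheese + sweet potato with both tight: 3.048 servings and 2.211 servings → $3.16.
strawberries + sweet potato with both targets exact would need a negative amount; discard.
So the least-cost plan costs $2.17.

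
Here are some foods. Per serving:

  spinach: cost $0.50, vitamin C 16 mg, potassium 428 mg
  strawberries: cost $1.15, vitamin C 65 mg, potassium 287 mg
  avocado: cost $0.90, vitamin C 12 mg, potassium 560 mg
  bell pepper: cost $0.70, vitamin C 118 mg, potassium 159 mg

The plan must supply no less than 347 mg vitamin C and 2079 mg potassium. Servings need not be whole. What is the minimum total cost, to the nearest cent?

$3.66

spinach only: max(347/16, 2079/428) = 21.69 servings → $10.84.
strawberries only: max(347/65, 2079/287) = 7.244 servings → $8.33.
avocado only: max(347/12, 2079/560) = 28.92 servings → $26.02.
bell pepper only: max(347/118, 2079/159) = 13.08 servings → $9.15.
spinach + strawberries with both tight: 1.53 servings and 4.962 servings → $6.47.
spinach + avocado with both targets exact would need a negative amount; discard.
spinach + bell pepper with both tight: 3.965 servings and 2.403 servings → $3.66.
strawberries + avocado with both tight: 5.139 servings and 1.079 servings → $6.88.
strawberries + bell pepper: intersection lies outside the first quadrant.
avocado + bell pepper with both tight: 2.963 servings and 2.639 servings → $4.51.
Cheapest feasible corner: $3.66.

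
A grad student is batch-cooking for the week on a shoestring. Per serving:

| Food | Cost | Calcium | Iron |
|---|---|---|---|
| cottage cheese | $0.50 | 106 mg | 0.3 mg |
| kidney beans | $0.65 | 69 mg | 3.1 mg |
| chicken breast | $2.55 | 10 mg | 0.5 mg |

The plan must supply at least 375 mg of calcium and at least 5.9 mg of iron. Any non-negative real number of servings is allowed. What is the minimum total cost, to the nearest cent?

A basic optimal solution has at most two foods positive. Try each food alone and each pair with both targets met exactly.
cottage cheese only: max(375/106, 5.9/0.3) = 19.67 servings → $9.83.
kidney beans only: max(375/69, 5.9/3.1) = 5.435 servings → $3.53.
chicken breast only: max(375/10, 5.9/0.5) = 37.5 servings → $95.62.
cottage cheese + kidney beans with both tight: 2.453 servings and 1.666 servings → $2.31.
cottage cheese + chicken breast with both tight: 2.57 servings and 10.26 servings → $27.44.
kidney beans + chicken breast with both targets exact would need a negative amount; discard.
Cheapest feasible corner: $2.31.

$2.31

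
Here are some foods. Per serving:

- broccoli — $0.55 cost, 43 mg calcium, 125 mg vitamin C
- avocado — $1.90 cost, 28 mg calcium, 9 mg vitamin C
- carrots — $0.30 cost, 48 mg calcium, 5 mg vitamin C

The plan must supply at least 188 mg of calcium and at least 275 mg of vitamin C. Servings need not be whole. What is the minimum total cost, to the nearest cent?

At the optimum either one food covers both requirements or two foods hit both targets exactly; no other combination can be cheaper.
broccoli only: max(188/43, 275/125) = 4.372 servings → $2.40.
avocado only: max(188/28, 275/9) = 30.56 servings → $58.06.
carrots only: max(188/48, 275/5) = 55 servings → $16.50.
broccoli + avocado with both tight: 1.93 servings and 3.75 servings → $8.19.
broccoli + carrots with both tight: 2.119 servings and 2.018 servings → $1.77.
avocado + carrots: intersection lies outside the first quadrant.
Cheapest feasible corner: $1.77.

$1.77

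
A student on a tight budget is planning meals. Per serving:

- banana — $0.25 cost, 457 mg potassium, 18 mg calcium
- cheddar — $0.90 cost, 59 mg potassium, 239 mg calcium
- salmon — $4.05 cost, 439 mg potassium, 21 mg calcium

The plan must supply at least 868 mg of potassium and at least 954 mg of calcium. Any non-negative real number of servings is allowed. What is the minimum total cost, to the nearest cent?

banana only: max(868/457, 954/18) = 53 servings → $13.25.
cheddar only: max(868/59, 954/239) = 14.71 servings → $13.24.
salmon only: max(868/439, 954/21) = 45.43 servings → $183.99.
banana + cheddar with both tight: 1.398 servings and 3.886 servings → $3.85.
banana + salmon: intersection lies outside the first quadrant.
cheddar + salmon with both tight: 3.864 servings and 1.458 servings → $9.38.
Cheapest feasible corner: $3.85.

$3.85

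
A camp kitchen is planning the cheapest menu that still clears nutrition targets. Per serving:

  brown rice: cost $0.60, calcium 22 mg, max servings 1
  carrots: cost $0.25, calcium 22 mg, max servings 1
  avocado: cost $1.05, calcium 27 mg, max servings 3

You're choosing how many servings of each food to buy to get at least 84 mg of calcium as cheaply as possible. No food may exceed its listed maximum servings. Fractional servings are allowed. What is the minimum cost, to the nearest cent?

$2.41

Cost per mg of calcium: carrots $0.0114, brown rice $0.0273, avocado $0.0389.
Take 1 serving of carrots: +22.0 mg calcium for $0.25 (total $0.25, still need 62.0 mg).
Take 1 serving of brown rice: +22.0 mg calcium for $0.60 (total $0.85, still need 40.0 mg).
Take 1.481 servings of avocado: +40.0 mg calcium for $1.56 (total $2.41, still need 0.0 mg).
Greedy by cheapest-per-mg is optimal for a single linear constraint, so the minimum cost is $2.41.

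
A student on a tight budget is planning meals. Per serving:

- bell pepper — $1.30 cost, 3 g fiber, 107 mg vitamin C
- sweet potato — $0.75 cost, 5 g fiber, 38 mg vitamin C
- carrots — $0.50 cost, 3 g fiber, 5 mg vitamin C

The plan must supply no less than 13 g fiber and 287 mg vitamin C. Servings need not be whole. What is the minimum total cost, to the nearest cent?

$3.85

For a min-cost LP with two ≥-constraints, a basic feasible solution has at most two positive variables.
bell pepper only: max(13/3, 287/107) = 4.333 servings → $5.63.
sweet potato only: max(13/5, 287/38) = 7.553 servings → $5.66.
carrots only: max(13/3, 287/5) = 57.4 servings → $28.70.
bell pepper + sweet potato with both tight: 2.235 servings and 1.259 servings → $3.85.
bell pepper + carrots with both tight: 2.601 servings and 1.732 servings → $4.25.
sweet potato + carrots: intersection lies outside the first quadrant.
The minimum over all feasible corners is $3.85.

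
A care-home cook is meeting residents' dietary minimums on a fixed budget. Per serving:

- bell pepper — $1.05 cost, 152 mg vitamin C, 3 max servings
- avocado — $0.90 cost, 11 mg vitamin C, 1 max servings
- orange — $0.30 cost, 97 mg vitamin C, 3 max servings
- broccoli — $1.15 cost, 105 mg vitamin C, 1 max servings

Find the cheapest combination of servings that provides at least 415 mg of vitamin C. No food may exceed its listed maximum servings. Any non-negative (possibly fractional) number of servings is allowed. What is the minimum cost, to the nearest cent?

$1.76

Cost per mg of vitamin C: orange $0.0031, bell pepper $0.0069, broccoli $0.0110, avocado $0.0818.
Take 3 servings of orange: +291.0 mg vitamin C for $0.90 (total $0.90, still need 124.0 mg).
Take 0.8158 servings of bell pepper: +124.0 mg vitamin C for $0.86 (total $1.76, still need 0.0 mg).
Filling from the cheapest source first is optimal under one linear minimum: $1.76.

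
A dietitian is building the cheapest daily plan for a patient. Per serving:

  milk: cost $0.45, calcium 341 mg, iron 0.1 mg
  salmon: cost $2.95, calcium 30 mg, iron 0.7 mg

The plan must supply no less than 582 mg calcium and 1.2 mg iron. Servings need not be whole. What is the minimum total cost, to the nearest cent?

$5.10

Two binding constraints pin down two serving amounts, so the optimal mix uses at most two foods. The candidates are each food alone (scaled to the tighter of calcium/iron) and each pair with both constraints tight.
milk only: max(582/341, 1.2/0.1) = 12 servings → $5.40.
salmon only: max(582/30, 1.2/0.7) = 19.4 servings → $57.23.
milk + salmon with both tight: 1.576 servings and 1.489 servings → $5.10.
So the least-cost plan costs $5.10.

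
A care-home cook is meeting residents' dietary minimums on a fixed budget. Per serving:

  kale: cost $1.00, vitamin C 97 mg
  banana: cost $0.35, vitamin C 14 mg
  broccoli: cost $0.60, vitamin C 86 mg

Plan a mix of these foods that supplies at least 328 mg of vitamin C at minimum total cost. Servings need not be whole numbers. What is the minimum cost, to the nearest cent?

$2.29

Cost per mg of vitamin C: broccoli $0.0070, kale $0.0103, banana $0.0250.
With no serving limits, use only broccoli: 328 mg / 86 mg = 3.814 servings × $0.60 = $2.29.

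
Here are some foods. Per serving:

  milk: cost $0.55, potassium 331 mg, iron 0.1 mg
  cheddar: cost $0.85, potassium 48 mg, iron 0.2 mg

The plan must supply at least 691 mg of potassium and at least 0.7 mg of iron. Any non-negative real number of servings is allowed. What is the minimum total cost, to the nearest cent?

$3.19

With two linear requirements the optimum uses one or two foods; enumerate the corners.
milk only: max(691/331, 0.7/0.1) = 7 servings → $3.85.
cheddar only: max(691/48, 0.7/0.2) = 14.4 servings → $12.24.
milk + cheddar with both tight: 1.704 servings and 2.648 servings → $3.19.
So the least-cost plan costs $3.19.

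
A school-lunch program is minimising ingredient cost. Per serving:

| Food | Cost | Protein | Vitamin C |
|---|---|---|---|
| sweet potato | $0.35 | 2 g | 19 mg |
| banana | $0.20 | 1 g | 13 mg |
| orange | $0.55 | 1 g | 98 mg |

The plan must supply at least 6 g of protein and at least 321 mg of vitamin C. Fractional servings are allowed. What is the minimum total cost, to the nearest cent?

An LP optimum is at a vertex; with two nutrient constraints at most two foods are used. Check each candidate.
sweet potato only: max(6/2, 321/19) = 16.89 servings → $5.91.
banana only: max(6/1, 321/13) = 24.69 servings → $4.94.
orange only: max(6/1, 321/98) = 6 servings → $3.30.
sweet potato + banana: the both-tight solution has a negative serving — not a feasible corner.
sweet potato + orange with both tight: 1.508 servings and 2.983 servings → $2.17.
banana + orange with both tight: 3.141 servings and 2.859 servings → $2.20.
The minimum over all feasible corners is $2.17.

$2.17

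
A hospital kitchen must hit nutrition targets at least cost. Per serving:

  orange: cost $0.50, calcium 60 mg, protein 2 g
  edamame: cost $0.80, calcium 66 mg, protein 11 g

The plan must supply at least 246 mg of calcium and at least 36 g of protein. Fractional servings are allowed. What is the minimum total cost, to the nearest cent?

$2.84

With two linear requirements the optimum uses one or two foods; enumerate the corners.
orange only: max(246/60, 36/2) = 18 servings → $9.00.
edamame only: max(246/66, 36/11) = 3.727 servings → $2.98.
orange + edamame with both tight: 0.625 servings and 3.159 servings → $2.84.
Cheapest feasible corner: $2.84.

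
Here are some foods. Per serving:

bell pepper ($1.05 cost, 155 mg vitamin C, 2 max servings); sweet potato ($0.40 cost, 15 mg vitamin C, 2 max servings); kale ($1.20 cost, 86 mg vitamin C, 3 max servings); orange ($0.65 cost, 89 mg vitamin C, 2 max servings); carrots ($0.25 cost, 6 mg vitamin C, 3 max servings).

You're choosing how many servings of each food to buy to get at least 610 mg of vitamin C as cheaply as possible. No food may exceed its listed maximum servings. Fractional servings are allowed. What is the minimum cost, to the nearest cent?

Cost per mg of vitamin C: bell pepper $0.0068, orange $0.0073, kale $0.0140, sweet potato $0.0267, carrots $0.0417.
Take 2 servings of bell pepper: +310.0 mg vitamin C for $2.10 (total $2.10, still need 300.0 mg).
Take 2 servings of orange: +178.0 mg vitamin C for $1.30 (total $3.40, still need 122.0 mg).
Take 1.419 servings of kale: +122.0 mg vitamin C for $1.70 (total $5.10, still need 0.0 mg).
Filling from the cheapest source first is optimal under one linear minimum: $5.10.

$5.10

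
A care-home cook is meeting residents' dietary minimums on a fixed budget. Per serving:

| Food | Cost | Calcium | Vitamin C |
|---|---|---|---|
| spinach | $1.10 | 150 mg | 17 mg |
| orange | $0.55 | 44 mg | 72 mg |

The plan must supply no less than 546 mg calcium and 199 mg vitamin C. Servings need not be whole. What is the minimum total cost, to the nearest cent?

Compare the cost at each extreme point of the feasible region.
spinach only: max(546/150, 199/17) = 11.71 servings → $12.88.
orange only: max(546/44, 199/72) = 12.41 servings → $6.83.
spinach + orange with both tight: 3.04 servings and 2.046 servings → $4.47.
So the least-cost plan costs $4.47.

$4.47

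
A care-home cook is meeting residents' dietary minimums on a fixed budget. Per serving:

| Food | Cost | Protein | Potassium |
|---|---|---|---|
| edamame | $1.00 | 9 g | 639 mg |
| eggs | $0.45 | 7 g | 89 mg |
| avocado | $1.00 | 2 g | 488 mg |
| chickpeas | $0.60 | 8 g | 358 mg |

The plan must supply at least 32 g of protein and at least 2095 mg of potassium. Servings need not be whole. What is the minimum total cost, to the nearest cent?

Compare the cost at each extreme point of the feasible region.
edamame only: max(32/9, 2095/639) = 3.556 servings → $3.56.
eggs only: max(32/7, 2095/89) = 23.54 servings → $10.59.
avocado only: max(32/2, 2095/488) = 16 servings → $16.00.
chickpeas only: max(32/8, 2095/358) = 5.852 servings → $3.51.
edamame + eggs with both tight: 3.218 servings and 0.4338 servings → $3.41.
edamame + avocado with both targets exact would need a negative amount; discard.
edamame + chickpeas with both tight: 2.806 servings and 0.8429 servings → $3.31.
eggs + avocado with both tight: 3.529 servings and 3.649 servings → $5.24.
eggs + chickpeas: intersection lies outside the first quadrant.
avocado + chickpeas with both tight: 1.664 servings and 3.584 servings → $3.81.
The minimum over all feasible corners is $3.31.

$3.31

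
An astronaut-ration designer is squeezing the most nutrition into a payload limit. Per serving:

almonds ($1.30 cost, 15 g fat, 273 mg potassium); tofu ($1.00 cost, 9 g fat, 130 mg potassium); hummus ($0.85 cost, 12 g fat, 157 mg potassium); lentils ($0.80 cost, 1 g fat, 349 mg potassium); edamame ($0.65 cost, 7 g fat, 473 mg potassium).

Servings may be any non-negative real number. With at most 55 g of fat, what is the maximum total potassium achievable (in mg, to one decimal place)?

Potassium per g fat: lentils 349, edamame 67.57, almonds 18.2, tofu 14.44, hummus 13.08.
With no serving limits, spend the whole fat allowance on lentils: 55 g / 1 g × 349 mg = 19195.0 mg.

19195.0 mg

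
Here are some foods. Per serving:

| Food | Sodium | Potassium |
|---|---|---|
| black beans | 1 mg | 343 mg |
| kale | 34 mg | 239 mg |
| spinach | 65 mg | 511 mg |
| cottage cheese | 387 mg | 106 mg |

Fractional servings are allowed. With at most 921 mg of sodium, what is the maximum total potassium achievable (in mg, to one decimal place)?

315903.0 mg

Potassium per mg sodium: black beans 343, spinach 7.862, kale 7.029, cottage cheese 0.2739.
With no serving limits, spend the whole sodium allowance on black beans: 921 mg / 1 mg × 343 mg = 315903.0 mg.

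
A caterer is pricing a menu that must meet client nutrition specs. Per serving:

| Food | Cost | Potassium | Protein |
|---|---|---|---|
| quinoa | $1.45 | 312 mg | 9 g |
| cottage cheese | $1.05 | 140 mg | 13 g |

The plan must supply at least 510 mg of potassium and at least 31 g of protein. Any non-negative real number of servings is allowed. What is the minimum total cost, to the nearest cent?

quinoa only: max(510/312, 31/9) = 3.444 servings → $4.99.
cottage cheese only: max(510/140, 31/13) = 3.643 servings → $3.83.
quinoa + cottage cheese with both tight: 0.819 servings and 1.818 servings → $3.10.
The minimum over all feasible corners is $3.10.

$3.10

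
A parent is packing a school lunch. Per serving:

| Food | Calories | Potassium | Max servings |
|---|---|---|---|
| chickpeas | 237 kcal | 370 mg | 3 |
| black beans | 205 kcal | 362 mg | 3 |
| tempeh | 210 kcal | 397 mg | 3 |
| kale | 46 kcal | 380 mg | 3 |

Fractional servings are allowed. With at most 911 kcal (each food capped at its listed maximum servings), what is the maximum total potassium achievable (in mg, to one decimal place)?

2583.5 mg

Potassium per kcal: kale 8.261, tempeh 1.89, black beans 1.766, chickpeas 1.561.
Take 3 servings of kale: uses 138 kcal, +1140.0 mg potassium (running total 1140.0 mg).
Take 3 servings of tempeh: uses 630 kcal, +1191.0 mg potassium (running total 2331.0 mg).
Take 0.6976 servings of black beans: uses 143 kcal, +252.5 mg potassium (running total 2583.5 mg).
Filling greedily by potassium-per-kcal is optimal for one linear limit, giving 2583.5 mg.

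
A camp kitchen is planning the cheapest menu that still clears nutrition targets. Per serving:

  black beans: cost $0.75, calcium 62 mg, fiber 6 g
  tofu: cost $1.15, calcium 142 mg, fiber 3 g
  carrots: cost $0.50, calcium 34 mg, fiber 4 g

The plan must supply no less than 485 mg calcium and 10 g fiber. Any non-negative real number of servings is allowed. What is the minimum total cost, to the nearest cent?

This is a tiny linear program; its minimum lies at a vertex of the feasible set. List the vertices and price them.
black beans only: max(485/62, 10/6) = 7.823 servings → $5.87.
tofu only: max(485/142, 10/3) = 3.415 servings → $3.93.
carrots only: max(485/34, 10/4) = 14.26 servings → $7.13.
black beans + tofu with both targets exact would need a negative amount; discard.
black beans + carrots with both targets exact would need a negative amount; discard.
tofu + carrots with both targets exact would need a negative amount; discard.
The minimum over all feasible corners is $3.93.

$3.93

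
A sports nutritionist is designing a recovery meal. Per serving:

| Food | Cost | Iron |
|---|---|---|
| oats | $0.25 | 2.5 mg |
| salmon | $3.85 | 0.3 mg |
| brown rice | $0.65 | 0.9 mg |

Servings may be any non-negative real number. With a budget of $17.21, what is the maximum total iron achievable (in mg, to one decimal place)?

172.1 mg

Iron per dollar: oats 10, brown rice 1.385, salmon 0.07792.
With no serving limits, spend the whole cost allowance on oats: $17.21 / $0.25 × 2.5 mg = 172.1 mg.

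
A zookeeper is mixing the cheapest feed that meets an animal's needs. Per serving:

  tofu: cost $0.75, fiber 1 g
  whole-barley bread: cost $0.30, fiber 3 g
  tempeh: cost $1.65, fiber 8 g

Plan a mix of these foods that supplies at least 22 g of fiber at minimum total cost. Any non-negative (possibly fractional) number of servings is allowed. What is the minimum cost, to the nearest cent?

Cost per g of fiber: whole-barley bread $0.1000, tempeh $0.2062, tofu $0.7500.
With no serving limits, use only whole-barley bread: 22 g / 3 g = 7.333 servings × $0.30 = $2.20.

$2.20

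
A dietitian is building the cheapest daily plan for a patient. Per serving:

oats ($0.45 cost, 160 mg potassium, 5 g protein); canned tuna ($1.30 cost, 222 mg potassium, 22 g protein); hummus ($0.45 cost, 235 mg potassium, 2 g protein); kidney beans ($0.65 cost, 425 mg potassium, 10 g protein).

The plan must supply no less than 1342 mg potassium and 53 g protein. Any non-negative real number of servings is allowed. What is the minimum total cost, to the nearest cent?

$3.28

A basic optimal solution has at most two foods positive. Try each food alone and each pair with both targets met exactly.
oats only: max(1342/160, 53/5) = 10.6 servings → $4.77.
canned tuna only: max(1342/222, 53/22) = 6.045 servings → $7.86.
hummus only: max(1342/235, 53/2) = 26.5 servings → $11.93.
kidney beans only: max(1342/425, 53/10) = 5.3 servings → $3.44.
oats + canned tuna with both tight: 7.368 servings and 0.7344 servings → $4.27.
oats + hummus with both targets exact would need a negative amount; discard.
oats + kidney beans with both targets exact would need a negative amount; discard.
canned tuna + hummus with both tight: 2.067 servings and 3.758 servings → $4.38.
canned tuna + kidney beans with both tight: 1.277 servings and 2.491 servings → $3.28.
hummus + kidney beans: intersection lies outside the first quadrant.
So the least-cost plan costs $3.28.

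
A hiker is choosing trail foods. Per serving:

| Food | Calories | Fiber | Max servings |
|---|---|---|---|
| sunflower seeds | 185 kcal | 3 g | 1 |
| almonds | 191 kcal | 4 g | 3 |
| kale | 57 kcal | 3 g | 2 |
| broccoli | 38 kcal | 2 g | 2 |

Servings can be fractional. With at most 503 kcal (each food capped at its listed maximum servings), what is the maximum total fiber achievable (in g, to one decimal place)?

Fiber per kcal: kale 0.05263, broccoli 0.05263, almonds 0.02094, sunflower seeds 0.01622.
Take 2 servings of kale: uses 114 kcal, +6.0 g fiber (running total 6.0 g).
Take 2 servings of broccoli: uses 76 kcal, +4.0 g fiber (running total 10.0 g).
Take 1.639 servings of almonds: uses 313 kcal, +6.6 g fiber (running total 16.6 g).
Filling greedily by fiber-per-kcal is optimal for one linear limit, giving 16.6 g.

16.6 g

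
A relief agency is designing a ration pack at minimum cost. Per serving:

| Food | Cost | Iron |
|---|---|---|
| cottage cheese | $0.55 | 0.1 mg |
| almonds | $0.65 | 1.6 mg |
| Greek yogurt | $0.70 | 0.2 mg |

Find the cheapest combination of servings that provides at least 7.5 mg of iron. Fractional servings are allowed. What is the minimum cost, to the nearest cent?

$3.05

Cost per mg of iron: almonds $0.4062, Greek yogurt $3.5000, cottage cheese $5.5000.
With no serving limits, use only almonds: 7.5 mg / 1.6 mg = 4.688 servings × $0.65 = $3.05.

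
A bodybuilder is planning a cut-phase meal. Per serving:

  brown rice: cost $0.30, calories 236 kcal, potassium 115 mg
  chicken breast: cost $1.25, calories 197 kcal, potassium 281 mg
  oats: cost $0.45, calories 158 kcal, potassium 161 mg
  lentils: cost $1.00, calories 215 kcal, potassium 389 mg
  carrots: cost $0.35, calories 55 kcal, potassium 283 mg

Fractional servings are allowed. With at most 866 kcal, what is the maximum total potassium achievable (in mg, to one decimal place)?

4456.0 mg

Potassium per kcal: carrots 5.145, lentils 1.809, chicken breast 1.426, oats 1.019, brown rice 0.4873.
With no serving limits, spend the whole calories allowance on carrots: 866 kcal / 55 kcal × 283 mg = 4456.0 mg.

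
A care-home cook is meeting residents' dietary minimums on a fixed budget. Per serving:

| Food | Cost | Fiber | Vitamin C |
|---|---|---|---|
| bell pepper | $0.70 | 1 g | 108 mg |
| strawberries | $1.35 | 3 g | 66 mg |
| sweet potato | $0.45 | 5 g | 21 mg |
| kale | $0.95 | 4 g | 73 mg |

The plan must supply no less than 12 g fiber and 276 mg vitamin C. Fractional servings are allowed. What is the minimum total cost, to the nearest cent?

$2.41

This is a tiny linear program; its minimum lies at a vertex of the feasible set. List the vertices and price them.
bell pepper only: max(12/1, 276/108) = 12 servings → $8.40.
strawberries only: max(12/3, 276/66) = 4.182 servings → $5.65.
sweet potato only: max(12/5, 276/21) = 13.14 servings → $5.91.
kale only: max(12/4, 276/73) = 3.781 servings → $3.59.
bell pepper + strawberries with both tight: 0.1395 servings and 3.953 servings → $5.43.
bell pepper + sweet potato with both tight: 2.173 servings and 1.965 servings → $2.41.
bell pepper + kale with both tight: 0.6351 servings and 2.841 servings → $3.14.
strawberries + sweet potato: intersection lies outside the first quadrant.
strawberries + kale with both targets exact would need a negative amount; discard.
sweet potato + kale with both targets exact would need a negative amount; discard.
So the least-cost plan costs $2.41.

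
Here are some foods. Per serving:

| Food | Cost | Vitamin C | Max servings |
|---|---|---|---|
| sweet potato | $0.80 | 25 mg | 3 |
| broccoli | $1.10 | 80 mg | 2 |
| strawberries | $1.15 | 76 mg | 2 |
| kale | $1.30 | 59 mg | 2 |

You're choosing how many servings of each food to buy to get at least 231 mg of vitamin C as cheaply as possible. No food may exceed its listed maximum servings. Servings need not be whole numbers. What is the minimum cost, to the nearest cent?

$3.27

Cost per mg of vitamin C: broccoli $0.0138, strawberries $0.0151, kale $0.0220, sweet potato $0.0320.
Take 2 servings of broccoli: +160.0 mg vitamin C for $2.20 (total $2.20, still need 71.0 mg).
Take 0.9342 servings of strawberries: +71.0 mg vitamin C for $1.07 (total $3.27, still need 0.0 mg).
Greedy by cheapest-per-mg is optimal for a single linear constraint, so the minimum cost is $3.27.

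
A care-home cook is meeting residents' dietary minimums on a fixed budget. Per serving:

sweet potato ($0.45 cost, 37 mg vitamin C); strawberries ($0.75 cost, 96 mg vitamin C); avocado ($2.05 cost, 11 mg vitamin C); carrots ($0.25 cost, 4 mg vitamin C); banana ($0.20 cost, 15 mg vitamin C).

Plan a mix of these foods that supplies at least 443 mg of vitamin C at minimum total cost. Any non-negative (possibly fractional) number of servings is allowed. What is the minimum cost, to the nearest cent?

$3.46

Cost per mg of vitamin C: strawberries $0.0078, sweet potato $0.0122, banana $0.0133, carrots $0.0625, avocado $0.1864.
With no serving limits, use only strawberries: 443 mg / 96 mg = 4.615 servings × $0.75 = $3.46.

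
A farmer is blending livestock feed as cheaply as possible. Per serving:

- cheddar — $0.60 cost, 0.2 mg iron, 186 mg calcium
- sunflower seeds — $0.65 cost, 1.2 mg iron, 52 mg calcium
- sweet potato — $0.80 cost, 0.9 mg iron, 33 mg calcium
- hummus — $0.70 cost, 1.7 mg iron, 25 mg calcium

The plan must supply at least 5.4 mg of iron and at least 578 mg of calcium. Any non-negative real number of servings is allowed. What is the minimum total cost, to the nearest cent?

$3.63

For a min-cost LP with two ≥-constraints, a basic feasible solution has at most two positive variables.
cheddar only: max(5.4/0.2, 578/186) = 27 servings → $16.20.
sunflower seeds only: max(5.4/1.2, 578/52) = 11.12 servings → $7.22.
sweet potato only: max(5.4/0.9, 578/33) = 17.52 servings → $14.01.
hummus only: max(5.4/1.7, 578/25) = 23.12 servings → $16.18.
cheddar + sunflower seeds with both tight: 1.94 servings and 4.177 servings → $3.88.
cheddar + sweet potato with both tight: 2.127 servings and 5.527 servings → $5.70.
cheddar + hummus with both tight: 2.724 servings and 2.856 servings → $3.63.
sunflower seeds + sweet potato with both targets exact would need a negative amount; discard.
sunflower seeds + hummus: the both-tight solution has a negative serving — not a feasible corner.
sweet potato + hummus with both targets exact would need a negative amount; discard.
Cheapest feasible corner: $3.63.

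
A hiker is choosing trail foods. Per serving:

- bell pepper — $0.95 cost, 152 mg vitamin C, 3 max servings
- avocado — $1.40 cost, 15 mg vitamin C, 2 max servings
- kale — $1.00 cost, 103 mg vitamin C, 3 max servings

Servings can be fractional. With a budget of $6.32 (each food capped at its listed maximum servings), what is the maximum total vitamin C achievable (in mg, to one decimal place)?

770.0 mg

Vitamin C per dollar: bell pepper 160, kale 103, avocado 10.71.
Take 3 servings of bell pepper: spends $2.85, +456.0 mg vitamin C (running total 456.0 mg).
Take 3 servings of kale: spends $3.00, +309.0 mg vitamin C (running total 765.0 mg).
Take 0.3357 servings of avocado: spends $0.47, +5.0 mg vitamin C (running total 770.0 mg).
Filling greedily by vitamin C-per-dollar is optimal for one linear limit, giving 770.0 mg.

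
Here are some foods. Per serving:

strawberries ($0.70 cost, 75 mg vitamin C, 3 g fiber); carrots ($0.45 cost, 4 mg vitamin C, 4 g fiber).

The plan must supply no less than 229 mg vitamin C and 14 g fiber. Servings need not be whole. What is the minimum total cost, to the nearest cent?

strawberries only: max(229/75, 14/3) = 4.667 servings → $3.27.
carrots only: max(229/4, 14/4) = 57.25 servings → $25.76.
strawberries + carrots with both tight: 2.986 servings and 1.26 servings → $2.66.
Cheapest feasible corner: $2.66.

$2.66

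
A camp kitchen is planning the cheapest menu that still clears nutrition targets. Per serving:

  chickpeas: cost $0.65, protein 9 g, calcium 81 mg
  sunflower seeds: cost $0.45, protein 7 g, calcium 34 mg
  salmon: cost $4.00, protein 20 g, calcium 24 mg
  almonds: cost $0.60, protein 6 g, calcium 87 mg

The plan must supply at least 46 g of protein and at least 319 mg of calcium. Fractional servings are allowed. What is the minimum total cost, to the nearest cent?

At the optimum either one food covers both requirements or two foods hit both targets exactly; no other combination can be cheaper.
chickpeas only: max(46/9, 319/81) = 5.111 servings → $3.32.
sunflower seeds only: max(46/7, 319/34) = 9.382 servings → $4.22.
salmon only: max(46/20, 319/24) = 13.29 servings → $53.17.
almonds only: max(46/6, 319/87) = 7.667 servings → $4.60.
chickpeas + sunflower seeds with both tight: 2.563 servings and 3.276 servings → $3.14.
chickpeas + salmon with both tight: 3.758 servings and 0.609 servings → $4.88.
chickpeas + almonds: intersection lies outside the first quadrant.
sunflower seeds + salmon: the both-tight solution has a negative serving — not a feasible corner.
sunflower seeds + almonds with both tight: 5.156 servings and 1.652 servings → $3.31.
salmon + almonds with both tight: 1.308 servings and 3.306 servings → $7.22.
Cheapest feasible corner: $3.14.

$3.14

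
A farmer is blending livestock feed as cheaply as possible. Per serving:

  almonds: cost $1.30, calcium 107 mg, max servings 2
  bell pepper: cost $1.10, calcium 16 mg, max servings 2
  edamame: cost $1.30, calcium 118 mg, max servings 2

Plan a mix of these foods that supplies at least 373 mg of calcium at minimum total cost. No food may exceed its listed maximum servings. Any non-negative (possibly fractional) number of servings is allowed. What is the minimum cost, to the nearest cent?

Cost per mg of calcium: edamame $0.0110, almonds $0.0121, bell pepper $0.0688.
Take 2 servings of edamame: +236.0 mg calcium for $2.60 (total $2.60, still need 137.0 mg).
Take 1.28 servings of almonds: +137.0 mg calcium for $1.66 (total $4.26, still need 0.0 mg).
Greedy by cheapest-per-mg is optimal for a single linear constraint, so the minimum cost is $4.26.

$4.26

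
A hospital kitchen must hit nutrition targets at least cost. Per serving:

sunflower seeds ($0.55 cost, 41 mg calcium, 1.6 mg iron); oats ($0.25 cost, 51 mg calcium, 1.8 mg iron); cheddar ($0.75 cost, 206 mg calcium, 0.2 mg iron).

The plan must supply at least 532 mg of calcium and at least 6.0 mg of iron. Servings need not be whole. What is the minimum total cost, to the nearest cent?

For a min-cost LP with two ≥-constraints, a basic feasible solution has at most two positive variables.
sunflower seeds only: max(532/41, 6.0/1.6) = 12.98 servings → $7.14.
oats only: max(532/51, 6.0/1.8) = 10.43 servings → $2.61.
cheddar only: max(532/206, 6.0/0.2) = 30 servings → $22.50.
sunflower seeds + oats: the both-tight solution has a negative serving — not a feasible corner.
sunflower seeds + cheddar with both tight: 3.515 servings and 1.883 servings → $3.35.
oats + cheddar with both tight: 3.133 servings and 1.807 servings → $2.14.
So the least-cost plan costs $2.14.

$2.14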